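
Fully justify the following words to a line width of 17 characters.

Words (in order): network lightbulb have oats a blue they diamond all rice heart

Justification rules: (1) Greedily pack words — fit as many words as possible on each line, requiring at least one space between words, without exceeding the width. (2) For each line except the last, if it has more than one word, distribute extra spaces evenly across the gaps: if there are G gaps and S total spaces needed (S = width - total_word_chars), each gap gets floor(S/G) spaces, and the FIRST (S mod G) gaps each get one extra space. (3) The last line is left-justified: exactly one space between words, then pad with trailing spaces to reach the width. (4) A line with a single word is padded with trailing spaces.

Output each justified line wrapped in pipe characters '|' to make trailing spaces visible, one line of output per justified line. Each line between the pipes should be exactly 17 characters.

Line 1: ['network', 'lightbulb'] (min_width=17, slack=0)
Line 2: ['have', 'oats', 'a', 'blue'] (min_width=16, slack=1)
Line 3: ['they', 'diamond', 'all'] (min_width=16, slack=1)
Line 4: ['rice', 'heart'] (min_width=10, slack=7)

Answer: |network lightbulb|
|have  oats a blue|
|they  diamond all|
|rice heart       |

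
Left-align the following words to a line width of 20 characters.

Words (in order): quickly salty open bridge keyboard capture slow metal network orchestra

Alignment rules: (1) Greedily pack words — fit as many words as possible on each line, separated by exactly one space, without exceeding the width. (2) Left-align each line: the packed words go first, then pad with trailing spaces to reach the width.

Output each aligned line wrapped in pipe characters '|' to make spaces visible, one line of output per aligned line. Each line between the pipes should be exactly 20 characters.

Answer: |quickly salty open  |
|bridge keyboard     |
|capture slow metal  |
|network orchestra   |

Derivation:
Line 1: ['quickly', 'salty', 'open'] (min_width=18, slack=2)
Line 2: ['bridge', 'keyboard'] (min_width=15, slack=5)
Line 3: ['capture', 'slow', 'metal'] (min_width=18, slack=2)
Line 4: ['network', 'orchestra'] (min_width=17, slack=3)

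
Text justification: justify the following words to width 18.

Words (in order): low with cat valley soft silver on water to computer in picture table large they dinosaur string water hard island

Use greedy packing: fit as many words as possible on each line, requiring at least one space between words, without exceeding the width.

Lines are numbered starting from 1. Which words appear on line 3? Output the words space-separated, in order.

Line 1: ['low', 'with', 'cat'] (min_width=12, slack=6)
Line 2: ['valley', 'soft', 'silver'] (min_width=18, slack=0)
Line 3: ['on', 'water', 'to'] (min_width=11, slack=7)
Line 4: ['computer', 'in'] (min_width=11, slack=7)
Line 5: ['picture', 'table'] (min_width=13, slack=5)
Line 6: ['large', 'they'] (min_width=10, slack=8)
Line 7: ['dinosaur', 'string'] (min_width=15, slack=3)
Line 8: ['water', 'hard', 'island'] (min_width=17, slack=1)

Answer: on water to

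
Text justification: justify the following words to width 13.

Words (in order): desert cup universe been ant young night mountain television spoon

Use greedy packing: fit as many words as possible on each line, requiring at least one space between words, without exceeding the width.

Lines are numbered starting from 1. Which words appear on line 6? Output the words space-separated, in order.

Answer: television

Derivation:
Line 1: ['desert', 'cup'] (min_width=10, slack=3)
Line 2: ['universe', 'been'] (min_width=13, slack=0)
Line 3: ['ant', 'young'] (min_width=9, slack=4)
Line 4: ['night'] (min_width=5, slack=8)
Line 5: ['mountain'] (min_width=8, slack=5)
Line 6: ['television'] (min_width=10, slack=3)
Line 7: ['spoon'] (min_width=5, slack=8)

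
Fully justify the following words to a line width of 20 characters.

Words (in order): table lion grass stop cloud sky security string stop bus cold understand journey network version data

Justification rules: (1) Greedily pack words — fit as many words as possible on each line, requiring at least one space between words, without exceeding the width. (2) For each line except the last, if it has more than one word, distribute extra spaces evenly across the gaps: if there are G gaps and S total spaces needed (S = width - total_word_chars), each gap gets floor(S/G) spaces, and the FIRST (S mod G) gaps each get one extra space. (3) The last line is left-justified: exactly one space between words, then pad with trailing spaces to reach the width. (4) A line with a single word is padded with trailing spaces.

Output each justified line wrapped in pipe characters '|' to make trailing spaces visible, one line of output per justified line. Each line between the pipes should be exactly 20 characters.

Line 1: ['table', 'lion', 'grass'] (min_width=16, slack=4)
Line 2: ['stop', 'cloud', 'sky'] (min_width=14, slack=6)
Line 3: ['security', 'string', 'stop'] (min_width=20, slack=0)
Line 4: ['bus', 'cold', 'understand'] (min_width=19, slack=1)
Line 5: ['journey', 'network'] (min_width=15, slack=5)
Line 6: ['version', 'data'] (min_width=12, slack=8)

Answer: |table   lion   grass|
|stop    cloud    sky|
|security string stop|
|bus  cold understand|
|journey      network|
|version data        |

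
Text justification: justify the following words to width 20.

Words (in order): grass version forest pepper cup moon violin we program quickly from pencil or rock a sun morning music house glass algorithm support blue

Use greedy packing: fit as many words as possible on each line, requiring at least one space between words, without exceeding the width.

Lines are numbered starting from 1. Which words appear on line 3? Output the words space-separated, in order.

Answer: violin we program

Derivation:
Line 1: ['grass', 'version', 'forest'] (min_width=20, slack=0)
Line 2: ['pepper', 'cup', 'moon'] (min_width=15, slack=5)
Line 3: ['violin', 'we', 'program'] (min_width=17, slack=3)
Line 4: ['quickly', 'from', 'pencil'] (min_width=19, slack=1)
Line 5: ['or', 'rock', 'a', 'sun'] (min_width=13, slack=7)
Line 6: ['morning', 'music', 'house'] (min_width=19, slack=1)
Line 7: ['glass', 'algorithm'] (min_width=15, slack=5)
Line 8: ['support', 'blue'] (min_width=12, slack=8)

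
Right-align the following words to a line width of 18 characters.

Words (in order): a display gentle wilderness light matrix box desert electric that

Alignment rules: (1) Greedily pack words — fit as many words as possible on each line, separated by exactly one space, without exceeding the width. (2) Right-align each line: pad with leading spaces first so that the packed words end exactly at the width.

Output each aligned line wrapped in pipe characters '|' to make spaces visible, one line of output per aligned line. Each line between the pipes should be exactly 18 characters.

Answer: |  a display gentle|
|  wilderness light|
| matrix box desert|
|     electric that|

Derivation:
Line 1: ['a', 'display', 'gentle'] (min_width=16, slack=2)
Line 2: ['wilderness', 'light'] (min_width=16, slack=2)
Line 3: ['matrix', 'box', 'desert'] (min_width=17, slack=1)
Line 4: ['electric', 'that'] (min_width=13, slack=5)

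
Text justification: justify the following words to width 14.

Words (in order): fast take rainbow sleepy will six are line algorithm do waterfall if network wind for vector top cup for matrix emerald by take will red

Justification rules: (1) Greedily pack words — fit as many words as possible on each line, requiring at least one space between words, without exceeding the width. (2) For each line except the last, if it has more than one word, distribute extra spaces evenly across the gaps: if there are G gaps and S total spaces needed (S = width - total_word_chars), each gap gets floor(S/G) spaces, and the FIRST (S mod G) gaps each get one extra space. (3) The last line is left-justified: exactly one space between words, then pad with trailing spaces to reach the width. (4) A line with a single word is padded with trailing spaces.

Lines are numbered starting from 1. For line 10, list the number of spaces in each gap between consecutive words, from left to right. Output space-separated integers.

Answer: 5

Derivation:
Line 1: ['fast', 'take'] (min_width=9, slack=5)
Line 2: ['rainbow', 'sleepy'] (min_width=14, slack=0)
Line 3: ['will', 'six', 'are'] (min_width=12, slack=2)
Line 4: ['line', 'algorithm'] (min_width=14, slack=0)
Line 5: ['do', 'waterfall'] (min_width=12, slack=2)
Line 6: ['if', 'network'] (min_width=10, slack=4)
Line 7: ['wind', 'for'] (min_width=8, slack=6)
Line 8: ['vector', 'top', 'cup'] (min_width=14, slack=0)
Line 9: ['for', 'matrix'] (min_width=10, slack=4)
Line 10: ['emerald', 'by'] (min_width=10, slack=4)
Line 11: ['take', 'will', 'red'] (min_width=13, slack=1)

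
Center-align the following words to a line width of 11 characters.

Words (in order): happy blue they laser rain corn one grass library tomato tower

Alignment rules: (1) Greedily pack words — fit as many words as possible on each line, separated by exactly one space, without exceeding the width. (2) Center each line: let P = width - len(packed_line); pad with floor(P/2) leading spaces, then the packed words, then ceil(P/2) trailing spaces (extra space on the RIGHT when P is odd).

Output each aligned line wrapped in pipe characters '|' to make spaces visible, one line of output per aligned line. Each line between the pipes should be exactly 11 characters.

Answer: |happy blue |
|they laser |
| rain corn |
| one grass |
|  library  |
|  tomato   |
|   tower   |

Derivation:
Line 1: ['happy', 'blue'] (min_width=10, slack=1)
Line 2: ['they', 'laser'] (min_width=10, slack=1)
Line 3: ['rain', 'corn'] (min_width=9, slack=2)
Line 4: ['one', 'grass'] (min_width=9, slack=2)
Line 5: ['library'] (min_width=7, slack=4)
Line 6: ['tomato'] (min_width=6, slack=5)
Line 7: ['tower'] (min_width=5, slack=6)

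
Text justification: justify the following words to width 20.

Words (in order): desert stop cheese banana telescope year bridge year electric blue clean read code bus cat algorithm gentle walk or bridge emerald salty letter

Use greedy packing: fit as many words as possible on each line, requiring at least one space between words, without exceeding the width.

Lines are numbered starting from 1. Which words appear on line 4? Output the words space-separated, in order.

Answer: electric blue clean

Derivation:
Line 1: ['desert', 'stop', 'cheese'] (min_width=18, slack=2)
Line 2: ['banana', 'telescope'] (min_width=16, slack=4)
Line 3: ['year', 'bridge', 'year'] (min_width=16, slack=4)
Line 4: ['electric', 'blue', 'clean'] (min_width=19, slack=1)
Line 5: ['read', 'code', 'bus', 'cat'] (min_width=17, slack=3)
Line 6: ['algorithm', 'gentle'] (min_width=16, slack=4)
Line 7: ['walk', 'or', 'bridge'] (min_width=14, slack=6)
Line 8: ['emerald', 'salty', 'letter'] (min_width=20, slack=0)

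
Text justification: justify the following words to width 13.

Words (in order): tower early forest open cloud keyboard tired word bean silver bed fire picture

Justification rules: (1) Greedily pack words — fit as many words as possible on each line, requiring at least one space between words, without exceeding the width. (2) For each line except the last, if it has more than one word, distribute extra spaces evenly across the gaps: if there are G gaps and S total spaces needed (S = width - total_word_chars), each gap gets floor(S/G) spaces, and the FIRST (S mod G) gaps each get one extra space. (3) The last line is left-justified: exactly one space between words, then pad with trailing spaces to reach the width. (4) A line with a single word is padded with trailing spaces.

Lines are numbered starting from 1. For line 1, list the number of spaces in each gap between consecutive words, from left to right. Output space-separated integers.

Answer: 3

Derivation:
Line 1: ['tower', 'early'] (min_width=11, slack=2)
Line 2: ['forest', 'open'] (min_width=11, slack=2)
Line 3: ['cloud'] (min_width=5, slack=8)
Line 4: ['keyboard'] (min_width=8, slack=5)
Line 5: ['tired', 'word'] (min_width=10, slack=3)
Line 6: ['bean', 'silver'] (min_width=11, slack=2)
Line 7: ['bed', 'fire'] (min_width=8, slack=5)
Line 8: ['picture'] (min_width=7, slack=6)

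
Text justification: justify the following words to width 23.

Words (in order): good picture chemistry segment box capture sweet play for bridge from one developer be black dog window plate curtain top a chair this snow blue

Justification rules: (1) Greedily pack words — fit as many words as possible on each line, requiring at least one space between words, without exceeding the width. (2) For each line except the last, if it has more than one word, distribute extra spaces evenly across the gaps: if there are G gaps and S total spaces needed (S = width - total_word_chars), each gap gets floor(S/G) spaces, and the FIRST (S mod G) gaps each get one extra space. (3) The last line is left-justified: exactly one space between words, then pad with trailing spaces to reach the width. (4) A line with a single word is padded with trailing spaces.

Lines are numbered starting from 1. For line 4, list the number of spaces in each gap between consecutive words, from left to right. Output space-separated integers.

Answer: 2 2 1

Derivation:
Line 1: ['good', 'picture', 'chemistry'] (min_width=22, slack=1)
Line 2: ['segment', 'box', 'capture'] (min_width=19, slack=4)
Line 3: ['sweet', 'play', 'for', 'bridge'] (min_width=21, slack=2)
Line 4: ['from', 'one', 'developer', 'be'] (min_width=21, slack=2)
Line 5: ['black', 'dog', 'window', 'plate'] (min_width=22, slack=1)
Line 6: ['curtain', 'top', 'a', 'chair'] (min_width=19, slack=4)
Line 7: ['this', 'snow', 'blue'] (min_width=14, slack=9)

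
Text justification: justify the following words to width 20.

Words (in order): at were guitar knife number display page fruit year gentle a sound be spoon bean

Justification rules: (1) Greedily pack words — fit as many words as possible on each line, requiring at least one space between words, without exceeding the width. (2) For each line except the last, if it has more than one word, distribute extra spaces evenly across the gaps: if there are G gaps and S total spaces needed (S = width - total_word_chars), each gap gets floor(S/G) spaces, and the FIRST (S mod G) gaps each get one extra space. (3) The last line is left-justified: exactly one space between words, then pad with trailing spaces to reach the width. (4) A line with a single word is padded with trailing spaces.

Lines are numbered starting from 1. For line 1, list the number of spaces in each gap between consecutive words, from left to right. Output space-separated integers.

Answer: 1 1 1

Derivation:
Line 1: ['at', 'were', 'guitar', 'knife'] (min_width=20, slack=0)
Line 2: ['number', 'display', 'page'] (min_width=19, slack=1)
Line 3: ['fruit', 'year', 'gentle', 'a'] (min_width=19, slack=1)
Line 4: ['sound', 'be', 'spoon', 'bean'] (min_width=19, slack=1)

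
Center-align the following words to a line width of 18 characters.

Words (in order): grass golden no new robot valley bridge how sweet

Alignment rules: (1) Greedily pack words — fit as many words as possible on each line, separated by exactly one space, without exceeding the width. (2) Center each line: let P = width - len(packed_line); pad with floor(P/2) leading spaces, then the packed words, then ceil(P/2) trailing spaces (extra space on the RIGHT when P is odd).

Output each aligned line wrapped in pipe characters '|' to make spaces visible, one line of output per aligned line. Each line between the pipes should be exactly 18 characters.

Line 1: ['grass', 'golden', 'no'] (min_width=15, slack=3)
Line 2: ['new', 'robot', 'valley'] (min_width=16, slack=2)
Line 3: ['bridge', 'how', 'sweet'] (min_width=16, slack=2)

Answer: | grass golden no  |
| new robot valley |
| bridge how sweet |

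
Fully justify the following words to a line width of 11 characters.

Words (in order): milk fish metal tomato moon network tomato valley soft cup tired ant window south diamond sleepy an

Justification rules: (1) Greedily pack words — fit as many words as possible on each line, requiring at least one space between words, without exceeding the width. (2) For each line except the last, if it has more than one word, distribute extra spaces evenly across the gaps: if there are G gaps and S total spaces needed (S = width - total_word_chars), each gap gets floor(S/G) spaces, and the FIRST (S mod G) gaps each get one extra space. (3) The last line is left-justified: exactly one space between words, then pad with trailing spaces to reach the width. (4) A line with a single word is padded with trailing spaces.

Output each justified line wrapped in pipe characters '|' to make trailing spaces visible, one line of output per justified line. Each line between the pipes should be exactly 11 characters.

Line 1: ['milk', 'fish'] (min_width=9, slack=2)
Line 2: ['metal'] (min_width=5, slack=6)
Line 3: ['tomato', 'moon'] (min_width=11, slack=0)
Line 4: ['network'] (min_width=7, slack=4)
Line 5: ['tomato'] (min_width=6, slack=5)
Line 6: ['valley', 'soft'] (min_width=11, slack=0)
Line 7: ['cup', 'tired'] (min_width=9, slack=2)
Line 8: ['ant', 'window'] (min_width=10, slack=1)
Line 9: ['south'] (min_width=5, slack=6)
Line 10: ['diamond'] (min_width=7, slack=4)
Line 11: ['sleepy', 'an'] (min_width=9, slack=2)

Answer: |milk   fish|
|metal      |
|tomato moon|
|network    |
|tomato     |
|valley soft|
|cup   tired|
|ant  window|
|south      |
|diamond    |
|sleepy an  |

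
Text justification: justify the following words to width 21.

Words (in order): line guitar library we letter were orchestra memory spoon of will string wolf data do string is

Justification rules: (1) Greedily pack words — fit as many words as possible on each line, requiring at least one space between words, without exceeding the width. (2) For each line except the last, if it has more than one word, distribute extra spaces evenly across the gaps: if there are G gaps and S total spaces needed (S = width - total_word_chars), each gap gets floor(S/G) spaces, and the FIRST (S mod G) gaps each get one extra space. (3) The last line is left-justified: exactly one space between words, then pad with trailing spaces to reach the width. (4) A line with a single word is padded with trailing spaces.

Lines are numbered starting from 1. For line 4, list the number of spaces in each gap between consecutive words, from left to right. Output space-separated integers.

Line 1: ['line', 'guitar', 'library'] (min_width=19, slack=2)
Line 2: ['we', 'letter', 'were'] (min_width=14, slack=7)
Line 3: ['orchestra', 'memory'] (min_width=16, slack=5)
Line 4: ['spoon', 'of', 'will', 'string'] (min_width=20, slack=1)
Line 5: ['wolf', 'data', 'do', 'string'] (min_width=19, slack=2)
Line 6: ['is'] (min_width=2, slack=19)

Answer: 2 1 1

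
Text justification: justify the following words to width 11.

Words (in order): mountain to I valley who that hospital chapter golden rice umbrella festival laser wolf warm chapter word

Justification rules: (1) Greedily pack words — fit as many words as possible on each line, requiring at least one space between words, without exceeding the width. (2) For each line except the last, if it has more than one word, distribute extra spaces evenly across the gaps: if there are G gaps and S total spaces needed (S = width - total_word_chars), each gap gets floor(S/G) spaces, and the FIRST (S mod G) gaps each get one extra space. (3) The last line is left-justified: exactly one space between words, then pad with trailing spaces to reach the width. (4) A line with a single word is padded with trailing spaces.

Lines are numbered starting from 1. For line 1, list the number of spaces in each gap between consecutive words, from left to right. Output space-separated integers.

Answer: 1

Derivation:
Line 1: ['mountain', 'to'] (min_width=11, slack=0)
Line 2: ['I', 'valley'] (min_width=8, slack=3)
Line 3: ['who', 'that'] (min_width=8, slack=3)
Line 4: ['hospital'] (min_width=8, slack=3)
Line 5: ['chapter'] (min_width=7, slack=4)
Line 6: ['golden', 'rice'] (min_width=11, slack=0)
Line 7: ['umbrella'] (min_width=8, slack=3)
Line 8: ['festival'] (min_width=8, slack=3)
Line 9: ['laser', 'wolf'] (min_width=10, slack=1)
Line 10: ['warm'] (min_width=4, slack=7)
Line 11: ['chapter'] (min_width=7, slack=4)
Line 12: ['word'] (min_width=4, slack=7)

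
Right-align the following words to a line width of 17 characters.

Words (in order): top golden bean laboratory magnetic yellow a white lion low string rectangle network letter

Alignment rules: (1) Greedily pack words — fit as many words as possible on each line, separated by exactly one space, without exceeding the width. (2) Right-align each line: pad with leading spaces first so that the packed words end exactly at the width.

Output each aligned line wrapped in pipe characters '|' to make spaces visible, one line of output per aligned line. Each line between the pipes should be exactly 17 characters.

Line 1: ['top', 'golden', 'bean'] (min_width=15, slack=2)
Line 2: ['laboratory'] (min_width=10, slack=7)
Line 3: ['magnetic', 'yellow', 'a'] (min_width=17, slack=0)
Line 4: ['white', 'lion', 'low'] (min_width=14, slack=3)
Line 5: ['string', 'rectangle'] (min_width=16, slack=1)
Line 6: ['network', 'letter'] (min_width=14, slack=3)

Answer: |  top golden bean|
|       laboratory|
|magnetic yellow a|
|   white lion low|
| string rectangle|
|   network letter|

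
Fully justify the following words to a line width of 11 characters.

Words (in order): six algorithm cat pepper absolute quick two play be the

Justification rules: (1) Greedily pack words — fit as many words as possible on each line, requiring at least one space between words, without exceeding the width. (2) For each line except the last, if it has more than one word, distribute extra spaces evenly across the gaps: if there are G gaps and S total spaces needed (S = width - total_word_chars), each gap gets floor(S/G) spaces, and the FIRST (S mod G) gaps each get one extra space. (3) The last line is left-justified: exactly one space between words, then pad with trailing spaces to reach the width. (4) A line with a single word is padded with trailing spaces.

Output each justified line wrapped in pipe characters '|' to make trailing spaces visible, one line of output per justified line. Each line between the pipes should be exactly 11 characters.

Line 1: ['six'] (min_width=3, slack=8)
Line 2: ['algorithm'] (min_width=9, slack=2)
Line 3: ['cat', 'pepper'] (min_width=10, slack=1)
Line 4: ['absolute'] (min_width=8, slack=3)
Line 5: ['quick', 'two'] (min_width=9, slack=2)
Line 6: ['play', 'be', 'the'] (min_width=11, slack=0)

Answer: |six        |
|algorithm  |
|cat  pepper|
|absolute   |
|quick   two|
|play be the|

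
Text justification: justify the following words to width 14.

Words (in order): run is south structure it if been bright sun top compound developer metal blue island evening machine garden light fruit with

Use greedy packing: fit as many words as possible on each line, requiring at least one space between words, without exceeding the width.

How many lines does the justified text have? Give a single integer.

Answer: 11

Derivation:
Line 1: ['run', 'is', 'south'] (min_width=12, slack=2)
Line 2: ['structure', 'it'] (min_width=12, slack=2)
Line 3: ['if', 'been', 'bright'] (min_width=14, slack=0)
Line 4: ['sun', 'top'] (min_width=7, slack=7)
Line 5: ['compound'] (min_width=8, slack=6)
Line 6: ['developer'] (min_width=9, slack=5)
Line 7: ['metal', 'blue'] (min_width=10, slack=4)
Line 8: ['island', 'evening'] (min_width=14, slack=0)
Line 9: ['machine', 'garden'] (min_width=14, slack=0)
Line 10: ['light', 'fruit'] (min_width=11, slack=3)
Line 11: ['with'] (min_width=4, slack=10)
Total lines: 11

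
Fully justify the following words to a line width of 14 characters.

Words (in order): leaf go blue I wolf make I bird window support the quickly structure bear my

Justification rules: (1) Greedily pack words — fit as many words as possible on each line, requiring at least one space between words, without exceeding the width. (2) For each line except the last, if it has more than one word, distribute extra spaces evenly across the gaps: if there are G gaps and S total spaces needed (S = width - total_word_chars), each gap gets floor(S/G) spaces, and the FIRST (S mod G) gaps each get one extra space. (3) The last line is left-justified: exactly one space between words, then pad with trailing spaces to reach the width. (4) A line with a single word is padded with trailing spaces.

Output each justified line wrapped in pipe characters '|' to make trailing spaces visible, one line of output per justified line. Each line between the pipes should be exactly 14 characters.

Answer: |leaf go blue I|
|wolf   make  I|
|bird    window|
|support    the|
|quickly       |
|structure bear|
|my            |

Derivation:
Line 1: ['leaf', 'go', 'blue', 'I'] (min_width=14, slack=0)
Line 2: ['wolf', 'make', 'I'] (min_width=11, slack=3)
Line 3: ['bird', 'window'] (min_width=11, slack=3)
Line 4: ['support', 'the'] (min_width=11, slack=3)
Line 5: ['quickly'] (min_width=7, slack=7)
Line 6: ['structure', 'bear'] (min_width=14, slack=0)
Line 7: ['my'] (min_width=2, slack=12)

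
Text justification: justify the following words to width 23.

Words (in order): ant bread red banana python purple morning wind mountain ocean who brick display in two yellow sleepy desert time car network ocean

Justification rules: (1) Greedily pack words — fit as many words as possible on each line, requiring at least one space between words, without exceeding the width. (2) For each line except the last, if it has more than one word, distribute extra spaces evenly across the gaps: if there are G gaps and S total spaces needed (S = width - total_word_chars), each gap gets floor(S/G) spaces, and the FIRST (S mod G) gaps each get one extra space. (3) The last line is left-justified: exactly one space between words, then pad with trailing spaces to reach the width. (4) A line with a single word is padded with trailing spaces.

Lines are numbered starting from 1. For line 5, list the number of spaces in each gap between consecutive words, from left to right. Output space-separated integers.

Line 1: ['ant', 'bread', 'red', 'banana'] (min_width=20, slack=3)
Line 2: ['python', 'purple', 'morning'] (min_width=21, slack=2)
Line 3: ['wind', 'mountain', 'ocean', 'who'] (min_width=23, slack=0)
Line 4: ['brick', 'display', 'in', 'two'] (min_width=20, slack=3)
Line 5: ['yellow', 'sleepy', 'desert'] (min_width=20, slack=3)
Line 6: ['time', 'car', 'network', 'ocean'] (min_width=22, slack=1)

Answer: 3 2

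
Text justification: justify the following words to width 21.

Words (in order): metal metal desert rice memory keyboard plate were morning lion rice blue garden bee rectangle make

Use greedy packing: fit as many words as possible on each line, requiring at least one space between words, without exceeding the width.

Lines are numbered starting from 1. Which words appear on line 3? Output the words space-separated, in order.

Answer: plate were morning

Derivation:
Line 1: ['metal', 'metal', 'desert'] (min_width=18, slack=3)
Line 2: ['rice', 'memory', 'keyboard'] (min_width=20, slack=1)
Line 3: ['plate', 'were', 'morning'] (min_width=18, slack=3)
Line 4: ['lion', 'rice', 'blue', 'garden'] (min_width=21, slack=0)
Line 5: ['bee', 'rectangle', 'make'] (min_width=18, slack=3)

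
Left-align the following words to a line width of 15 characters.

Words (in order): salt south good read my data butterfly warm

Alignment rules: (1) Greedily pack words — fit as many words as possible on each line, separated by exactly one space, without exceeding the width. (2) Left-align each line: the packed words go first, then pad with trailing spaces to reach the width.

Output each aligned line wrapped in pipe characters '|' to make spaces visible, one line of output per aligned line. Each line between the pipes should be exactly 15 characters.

Line 1: ['salt', 'south', 'good'] (min_width=15, slack=0)
Line 2: ['read', 'my', 'data'] (min_width=12, slack=3)
Line 3: ['butterfly', 'warm'] (min_width=14, slack=1)

Answer: |salt south good|
|read my data   |
|butterfly warm |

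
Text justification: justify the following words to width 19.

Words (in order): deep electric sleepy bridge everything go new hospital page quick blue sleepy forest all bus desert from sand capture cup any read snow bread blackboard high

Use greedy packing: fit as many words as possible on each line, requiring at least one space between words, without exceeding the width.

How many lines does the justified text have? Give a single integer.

Line 1: ['deep', 'electric'] (min_width=13, slack=6)
Line 2: ['sleepy', 'bridge'] (min_width=13, slack=6)
Line 3: ['everything', 'go', 'new'] (min_width=17, slack=2)
Line 4: ['hospital', 'page', 'quick'] (min_width=19, slack=0)
Line 5: ['blue', 'sleepy', 'forest'] (min_width=18, slack=1)
Line 6: ['all', 'bus', 'desert', 'from'] (min_width=19, slack=0)
Line 7: ['sand', 'capture', 'cup'] (min_width=16, slack=3)
Line 8: ['any', 'read', 'snow', 'bread'] (min_width=19, slack=0)
Line 9: ['blackboard', 'high'] (min_width=15, slack=4)
Total lines: 9

Answer: 9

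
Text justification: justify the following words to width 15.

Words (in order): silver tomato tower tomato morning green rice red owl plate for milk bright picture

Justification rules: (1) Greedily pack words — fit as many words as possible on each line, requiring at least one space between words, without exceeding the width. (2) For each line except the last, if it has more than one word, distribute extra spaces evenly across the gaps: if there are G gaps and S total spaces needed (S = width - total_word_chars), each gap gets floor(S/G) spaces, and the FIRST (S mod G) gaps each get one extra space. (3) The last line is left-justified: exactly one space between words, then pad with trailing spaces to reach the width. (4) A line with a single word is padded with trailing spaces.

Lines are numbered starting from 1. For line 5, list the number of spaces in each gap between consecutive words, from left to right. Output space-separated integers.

Answer: 2 1

Derivation:
Line 1: ['silver', 'tomato'] (min_width=13, slack=2)
Line 2: ['tower', 'tomato'] (min_width=12, slack=3)
Line 3: ['morning', 'green'] (min_width=13, slack=2)
Line 4: ['rice', 'red', 'owl'] (min_width=12, slack=3)
Line 5: ['plate', 'for', 'milk'] (min_width=14, slack=1)
Line 6: ['bright', 'picture'] (min_width=14, slack=1)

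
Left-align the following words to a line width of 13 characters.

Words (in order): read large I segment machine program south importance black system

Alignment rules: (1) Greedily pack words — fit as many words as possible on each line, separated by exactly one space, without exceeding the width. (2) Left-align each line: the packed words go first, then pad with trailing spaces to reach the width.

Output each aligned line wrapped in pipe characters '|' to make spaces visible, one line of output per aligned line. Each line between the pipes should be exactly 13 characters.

Answer: |read large I |
|segment      |
|machine      |
|program south|
|importance   |
|black system |

Derivation:
Line 1: ['read', 'large', 'I'] (min_width=12, slack=1)
Line 2: ['segment'] (min_width=7, slack=6)
Line 3: ['machine'] (min_width=7, slack=6)
Line 4: ['program', 'south'] (min_width=13, slack=0)
Line 5: ['importance'] (min_width=10, slack=3)
Line 6: ['black', 'system'] (min_width=12, slack=1)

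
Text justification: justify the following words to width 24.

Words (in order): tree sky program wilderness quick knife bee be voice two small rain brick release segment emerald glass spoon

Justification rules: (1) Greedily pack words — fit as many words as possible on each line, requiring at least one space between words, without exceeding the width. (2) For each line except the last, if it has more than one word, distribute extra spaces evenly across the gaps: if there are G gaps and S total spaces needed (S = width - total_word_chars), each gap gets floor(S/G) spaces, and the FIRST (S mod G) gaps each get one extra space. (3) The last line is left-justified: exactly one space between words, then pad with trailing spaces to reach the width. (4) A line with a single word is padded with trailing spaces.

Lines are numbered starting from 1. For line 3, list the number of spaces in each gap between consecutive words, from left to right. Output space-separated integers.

Line 1: ['tree', 'sky', 'program'] (min_width=16, slack=8)
Line 2: ['wilderness', 'quick', 'knife'] (min_width=22, slack=2)
Line 3: ['bee', 'be', 'voice', 'two', 'small'] (min_width=22, slack=2)
Line 4: ['rain', 'brick', 'release'] (min_width=18, slack=6)
Line 5: ['segment', 'emerald', 'glass'] (min_width=21, slack=3)
Line 6: ['spoon'] (min_width=5, slack=19)

Answer: 2 2 1 1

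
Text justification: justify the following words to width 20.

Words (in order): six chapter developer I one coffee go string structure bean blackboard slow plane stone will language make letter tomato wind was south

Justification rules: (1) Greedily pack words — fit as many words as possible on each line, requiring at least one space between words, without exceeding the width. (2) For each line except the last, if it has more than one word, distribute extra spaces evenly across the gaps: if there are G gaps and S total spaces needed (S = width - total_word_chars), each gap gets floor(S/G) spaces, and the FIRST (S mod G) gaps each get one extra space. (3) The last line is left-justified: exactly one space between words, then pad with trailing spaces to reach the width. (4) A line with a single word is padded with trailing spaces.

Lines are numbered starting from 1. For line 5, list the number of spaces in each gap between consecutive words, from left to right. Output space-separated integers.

Line 1: ['six', 'chapter'] (min_width=11, slack=9)
Line 2: ['developer', 'I', 'one'] (min_width=15, slack=5)
Line 3: ['coffee', 'go', 'string'] (min_width=16, slack=4)
Line 4: ['structure', 'bean'] (min_width=14, slack=6)
Line 5: ['blackboard', 'slow'] (min_width=15, slack=5)
Line 6: ['plane', 'stone', 'will'] (min_width=16, slack=4)
Line 7: ['language', 'make', 'letter'] (min_width=20, slack=0)
Line 8: ['tomato', 'wind', 'was'] (min_width=15, slack=5)
Line 9: ['south'] (min_width=5, slack=15)

Answer: 6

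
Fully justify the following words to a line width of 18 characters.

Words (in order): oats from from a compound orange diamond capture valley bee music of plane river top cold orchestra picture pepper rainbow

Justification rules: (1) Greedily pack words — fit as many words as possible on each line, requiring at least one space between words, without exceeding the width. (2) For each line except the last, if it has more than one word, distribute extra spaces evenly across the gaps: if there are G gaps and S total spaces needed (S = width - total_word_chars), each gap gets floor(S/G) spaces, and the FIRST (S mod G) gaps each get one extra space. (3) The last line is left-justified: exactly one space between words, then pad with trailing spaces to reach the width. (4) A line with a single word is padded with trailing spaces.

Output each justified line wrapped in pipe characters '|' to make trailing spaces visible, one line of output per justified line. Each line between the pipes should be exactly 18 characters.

Answer: |oats  from  from a|
|compound    orange|
|diamond    capture|
|valley  bee  music|
|of plane river top|
|cold     orchestra|
|picture     pepper|
|rainbow           |

Derivation:
Line 1: ['oats', 'from', 'from', 'a'] (min_width=16, slack=2)
Line 2: ['compound', 'orange'] (min_width=15, slack=3)
Line 3: ['diamond', 'capture'] (min_width=15, slack=3)
Line 4: ['valley', 'bee', 'music'] (min_width=16, slack=2)
Line 5: ['of', 'plane', 'river', 'top'] (min_width=18, slack=0)
Line 6: ['cold', 'orchestra'] (min_width=14, slack=4)
Line 7: ['picture', 'pepper'] (min_width=14, slack=4)
Line 8: ['rainbow'] (min_width=7, slack=11)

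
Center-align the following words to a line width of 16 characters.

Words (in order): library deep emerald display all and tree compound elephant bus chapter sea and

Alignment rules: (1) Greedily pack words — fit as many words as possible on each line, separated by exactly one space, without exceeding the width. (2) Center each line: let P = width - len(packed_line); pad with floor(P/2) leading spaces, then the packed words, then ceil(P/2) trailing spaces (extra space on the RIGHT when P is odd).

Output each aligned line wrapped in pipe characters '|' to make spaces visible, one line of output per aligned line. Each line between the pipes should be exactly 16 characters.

Answer: |  library deep  |
|emerald display |
|  all and tree  |
|    compound    |
|  elephant bus  |
|chapter sea and |

Derivation:
Line 1: ['library', 'deep'] (min_width=12, slack=4)
Line 2: ['emerald', 'display'] (min_width=15, slack=1)
Line 3: ['all', 'and', 'tree'] (min_width=12, slack=4)
Line 4: ['compound'] (min_width=8, slack=8)
Line 5: ['elephant', 'bus'] (min_width=12, slack=4)
Line 6: ['chapter', 'sea', 'and'] (min_width=15, slack=1)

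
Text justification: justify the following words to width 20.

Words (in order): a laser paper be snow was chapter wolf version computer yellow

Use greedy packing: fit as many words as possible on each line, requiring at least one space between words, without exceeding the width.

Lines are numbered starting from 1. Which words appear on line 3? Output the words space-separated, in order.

Line 1: ['a', 'laser', 'paper', 'be'] (min_width=16, slack=4)
Line 2: ['snow', 'was', 'chapter'] (min_width=16, slack=4)
Line 3: ['wolf', 'version'] (min_width=12, slack=8)
Line 4: ['computer', 'yellow'] (min_width=15, slack=5)

Answer: wolf version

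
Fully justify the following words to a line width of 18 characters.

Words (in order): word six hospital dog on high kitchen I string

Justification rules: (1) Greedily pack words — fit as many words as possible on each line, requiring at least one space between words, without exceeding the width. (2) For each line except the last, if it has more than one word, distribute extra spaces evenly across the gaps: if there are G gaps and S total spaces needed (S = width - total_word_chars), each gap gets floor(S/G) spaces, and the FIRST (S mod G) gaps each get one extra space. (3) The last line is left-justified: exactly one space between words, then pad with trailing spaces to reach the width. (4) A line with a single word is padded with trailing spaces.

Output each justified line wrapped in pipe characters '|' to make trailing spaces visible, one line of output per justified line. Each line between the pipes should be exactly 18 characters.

Line 1: ['word', 'six', 'hospital'] (min_width=17, slack=1)
Line 2: ['dog', 'on', 'high'] (min_width=11, slack=7)
Line 3: ['kitchen', 'I', 'string'] (min_width=16, slack=2)

Answer: |word  six hospital|
|dog     on    high|
|kitchen I string  |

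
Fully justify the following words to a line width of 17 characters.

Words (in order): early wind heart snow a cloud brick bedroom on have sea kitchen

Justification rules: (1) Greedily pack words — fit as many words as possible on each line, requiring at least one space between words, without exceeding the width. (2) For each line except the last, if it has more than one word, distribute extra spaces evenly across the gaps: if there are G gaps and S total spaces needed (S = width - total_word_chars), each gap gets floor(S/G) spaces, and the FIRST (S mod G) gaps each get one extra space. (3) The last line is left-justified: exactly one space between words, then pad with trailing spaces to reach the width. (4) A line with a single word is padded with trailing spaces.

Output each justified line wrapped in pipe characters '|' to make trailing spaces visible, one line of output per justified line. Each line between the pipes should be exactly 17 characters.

Line 1: ['early', 'wind', 'heart'] (min_width=16, slack=1)
Line 2: ['snow', 'a', 'cloud'] (min_width=12, slack=5)
Line 3: ['brick', 'bedroom', 'on'] (min_width=16, slack=1)
Line 4: ['have', 'sea', 'kitchen'] (min_width=16, slack=1)

Answer: |early  wind heart|
|snow    a   cloud|
|brick  bedroom on|
|have sea kitchen |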